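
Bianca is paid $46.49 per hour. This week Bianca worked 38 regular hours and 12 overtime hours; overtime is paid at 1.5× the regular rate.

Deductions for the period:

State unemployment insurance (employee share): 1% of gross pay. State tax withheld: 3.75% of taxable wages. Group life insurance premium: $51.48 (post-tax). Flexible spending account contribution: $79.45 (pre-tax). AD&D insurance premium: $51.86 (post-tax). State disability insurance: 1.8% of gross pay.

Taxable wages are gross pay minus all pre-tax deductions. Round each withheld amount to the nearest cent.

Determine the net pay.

$2253.11

Regular pay: 38 × $46.49 = $1766.62
Overtime pay: 12 × $46.49 × 1.5 = $836.82
Gross pay = $1766.62 + $836.82 = $2603.44
Flexible spending account contribution: $79.45
Taxable wages = $2603.44 − $79.45 = $2523.99
State tax withheld: $2523.99 × 0.0375 = $94.65
State disability insurance: $2603.44 × 0.018 = $46.86
State unemployment insurance (employee share): $2603.44 × 0.01 = $26.03
AD&D insurance premium: $51.86
Group life insurance premium: $51.48
Total deductions = $79.45 + $94.65 + $46.86 + $26.03 + $51.86 + $51.48 = $350.33
Net pay = $2603.44 − $350.33 = $2253.11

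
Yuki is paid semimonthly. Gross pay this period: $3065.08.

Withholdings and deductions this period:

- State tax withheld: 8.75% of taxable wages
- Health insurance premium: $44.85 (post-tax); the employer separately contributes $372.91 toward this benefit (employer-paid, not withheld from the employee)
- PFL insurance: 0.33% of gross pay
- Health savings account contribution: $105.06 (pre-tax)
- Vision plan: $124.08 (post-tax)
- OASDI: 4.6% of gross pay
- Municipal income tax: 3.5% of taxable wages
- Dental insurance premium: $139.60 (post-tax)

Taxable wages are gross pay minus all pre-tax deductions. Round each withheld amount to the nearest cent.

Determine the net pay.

$2137.79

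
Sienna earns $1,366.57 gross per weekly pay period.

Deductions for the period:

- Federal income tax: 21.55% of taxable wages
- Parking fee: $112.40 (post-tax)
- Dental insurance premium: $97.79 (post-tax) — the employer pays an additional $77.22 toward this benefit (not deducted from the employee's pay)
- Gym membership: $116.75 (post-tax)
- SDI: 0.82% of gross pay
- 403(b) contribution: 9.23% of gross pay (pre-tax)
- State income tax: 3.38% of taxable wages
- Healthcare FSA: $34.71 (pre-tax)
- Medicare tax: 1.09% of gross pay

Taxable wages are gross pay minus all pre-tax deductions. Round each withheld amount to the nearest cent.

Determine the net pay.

$552.10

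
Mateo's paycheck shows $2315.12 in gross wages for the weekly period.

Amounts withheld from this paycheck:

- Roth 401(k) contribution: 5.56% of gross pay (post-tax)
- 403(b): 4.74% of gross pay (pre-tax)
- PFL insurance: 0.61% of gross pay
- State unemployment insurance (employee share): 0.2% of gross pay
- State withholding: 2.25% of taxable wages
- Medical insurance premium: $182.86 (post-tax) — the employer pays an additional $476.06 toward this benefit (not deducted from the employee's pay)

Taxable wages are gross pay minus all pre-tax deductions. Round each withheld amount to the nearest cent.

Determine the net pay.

$1825.43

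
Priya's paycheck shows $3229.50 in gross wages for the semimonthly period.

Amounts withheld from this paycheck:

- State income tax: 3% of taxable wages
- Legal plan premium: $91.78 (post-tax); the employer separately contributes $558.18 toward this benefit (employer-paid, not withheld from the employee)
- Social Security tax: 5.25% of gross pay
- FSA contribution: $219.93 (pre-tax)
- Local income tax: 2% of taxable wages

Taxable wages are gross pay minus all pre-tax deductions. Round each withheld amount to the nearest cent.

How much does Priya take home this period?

FSA contribution: $219.93
Taxable wages = $3229.50 − $219.93 = $3009.57
State income tax: $3009.57 × 0.03 = $90.29
Local income tax: $3009.57 × 0.02 = $60.19
Social Security tax: $3229.50 × 0.0525 = $169.55
Legal plan premium: $91.78
(Employer's $558.18 toward legal plan premium is not withheld from the employee.)
Total deductions = $219.93 + $90.29 + $60.19 + $169.55 + $91.78 = $631.74
Net pay = $3229.50 − $631.74 = $2597.76

$2597.76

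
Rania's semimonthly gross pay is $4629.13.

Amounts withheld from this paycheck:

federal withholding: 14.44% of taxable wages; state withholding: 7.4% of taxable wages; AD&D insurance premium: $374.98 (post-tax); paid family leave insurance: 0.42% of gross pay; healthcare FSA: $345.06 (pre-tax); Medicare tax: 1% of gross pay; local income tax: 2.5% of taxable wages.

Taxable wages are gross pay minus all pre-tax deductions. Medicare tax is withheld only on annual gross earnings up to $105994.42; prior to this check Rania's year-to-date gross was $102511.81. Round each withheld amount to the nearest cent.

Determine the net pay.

Healthcare FSA: $345.06
Taxable wages = $4629.13 − $345.06 = $4284.07
Federal withholding: $4284.07 × 0.1444 = $618.62
State withholding: $4284.07 × 0.074 = $317.02
Local income tax: $4284.07 × 0.025 = $107.10
Medicare tax: only $105994.42 − $102511.81 = $3482.61 of this check is subject → $3482.61 × 0.01 = $34.83
Paid family leave insurance: $4629.13 × 0.0042 = $19.44
AD&D insurance premium: $374.98
Total deductions = $345.06 + $618.62 + $317.02 + $107.10 + $34.83 + $19.44 + $374.98 = $1817.05
Net pay = $4629.13 − $1817.05 = $2812.08

$2812.08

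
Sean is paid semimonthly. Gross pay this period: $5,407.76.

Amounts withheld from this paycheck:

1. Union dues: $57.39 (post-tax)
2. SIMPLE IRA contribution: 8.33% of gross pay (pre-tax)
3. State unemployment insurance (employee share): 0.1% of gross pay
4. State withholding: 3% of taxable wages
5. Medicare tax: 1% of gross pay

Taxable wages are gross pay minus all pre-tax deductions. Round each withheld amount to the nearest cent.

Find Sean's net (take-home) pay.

$4,691.69

SIMPLE IRA contribution: $5,407.76 × 0.0833 = $450.47
Taxable wages = $5,407.76 − $450.47 = $4,957.29
State withholding: $4,957.29 × 0.03 = $148.72
Medicare tax: $5,407.76 × 0.01 = $54.08
State unemployment insurance (employee share): $5,407.76 × 0.001 = $5.41
Union dues: $57.39
Total deductions = $450.47 + $148.72 + $54.08 + $5.41 + $57.39 = $716.07
Net pay = $5,407.76 − $716.07 = $4,691.69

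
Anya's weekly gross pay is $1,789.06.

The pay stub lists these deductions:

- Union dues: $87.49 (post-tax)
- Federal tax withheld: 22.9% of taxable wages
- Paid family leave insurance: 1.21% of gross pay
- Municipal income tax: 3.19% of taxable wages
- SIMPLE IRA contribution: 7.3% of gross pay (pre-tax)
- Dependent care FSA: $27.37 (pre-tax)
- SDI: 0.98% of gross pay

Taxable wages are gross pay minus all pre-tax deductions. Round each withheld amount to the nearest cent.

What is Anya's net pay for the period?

$1,078.87

SIMPLE IRA contribution: $1,789.06 × 0.073 = $130.60
Dependent care FSA: $27.37
Pre-tax total = $130.60 + $27.37 = $157.97
Taxable wages = $1,789.06 − $157.97 = $1,631.09
Municipal income tax: $1,631.09 × 0.0319 = $52.03
Federal tax withheld: $1,631.09 × 0.229 = $373.52
Paid family leave insurance: $1,789.06 × 0.0121 = $21.65
SDI: $1,789.06 × 0.0098 = $17.53
Union dues: $87.49
Total deductions = $130.60 + $27.37 + $52.03 + $373.52 + $21.65 + $17.53 + $87.49 = $710.19
Net pay = $1,789.06 − $710.19 = $1,078.87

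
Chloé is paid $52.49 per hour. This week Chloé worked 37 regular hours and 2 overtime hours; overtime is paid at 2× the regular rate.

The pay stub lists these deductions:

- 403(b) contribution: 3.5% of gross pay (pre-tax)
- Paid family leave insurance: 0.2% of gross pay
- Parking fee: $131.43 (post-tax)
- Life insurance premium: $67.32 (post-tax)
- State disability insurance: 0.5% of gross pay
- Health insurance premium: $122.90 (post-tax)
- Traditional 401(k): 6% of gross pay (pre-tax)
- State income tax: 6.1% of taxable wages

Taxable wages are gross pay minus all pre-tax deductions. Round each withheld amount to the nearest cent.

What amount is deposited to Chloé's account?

$1,492.12

Regular pay: 37 × $52.49 = $1,942.13
Overtime pay: 2 × $52.49 × 2 = $209.96
Gross pay = $1,942.13 + $209.96 = $2,152.09
Traditional 401(k): $2,152.09 × 0.06 = $129.13
403(b) contribution: $2,152.09 × 0.035 = $75.32
Pre-tax total = $129.13 + $75.32 = $204.45
Taxable wages = $2,152.09 − $204.45 = $1,947.64
State income tax: $1,947.64 × 0.061 = $118.81
State disability insurance: $2,152.09 × 0.005 = $10.76
Paid family leave insurance: $2,152.09 × 0.002 = $4.30
Life insurance premium: $67.32
Parking fee: $131.43
Health insurance premium: $122.90
Total deductions = $129.13 + $75.32 + $118.81 + $10.76 + $4.30 + $67.32 + $131.43 + $122.90 = $659.97
Net pay = $2,152.09 − $659.97 = $1,492.12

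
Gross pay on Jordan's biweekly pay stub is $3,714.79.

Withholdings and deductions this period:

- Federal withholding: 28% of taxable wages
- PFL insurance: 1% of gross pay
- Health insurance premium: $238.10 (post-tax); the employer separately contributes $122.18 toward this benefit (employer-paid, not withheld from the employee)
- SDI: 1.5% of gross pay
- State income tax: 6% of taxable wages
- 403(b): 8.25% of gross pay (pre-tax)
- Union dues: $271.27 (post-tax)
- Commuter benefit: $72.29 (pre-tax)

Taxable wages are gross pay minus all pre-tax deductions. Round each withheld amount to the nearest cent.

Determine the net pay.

$1,599.54

Commuter benefit: $72.29
403(b): $3,714.79 × 0.0825 = $306.47
Pre-tax total = $72.29 + $306.47 = $378.76
Taxable wages = $3,714.79 − $378.76 = $3,336.03
Federal withholding: $3,336.03 × 0.28 = $934.09
State income tax: $3,336.03 × 0.06 = $200.16
SDI: $3,714.79 × 0.015 = $55.72
PFL insurance: $3,714.79 × 0.01 = $37.15
Health insurance premium: $238.10
Union dues: $271.27
(Employer's $122.18 toward health insurance premium is not withheld from the employee.)
Total deductions = $72.29 + $306.47 + $934.09 + $200.16 + $55.72 + $37.15 + $238.10 + $271.27 = $2,115.25
Net pay = $3,714.79 − $2,115.25 = $1,599.54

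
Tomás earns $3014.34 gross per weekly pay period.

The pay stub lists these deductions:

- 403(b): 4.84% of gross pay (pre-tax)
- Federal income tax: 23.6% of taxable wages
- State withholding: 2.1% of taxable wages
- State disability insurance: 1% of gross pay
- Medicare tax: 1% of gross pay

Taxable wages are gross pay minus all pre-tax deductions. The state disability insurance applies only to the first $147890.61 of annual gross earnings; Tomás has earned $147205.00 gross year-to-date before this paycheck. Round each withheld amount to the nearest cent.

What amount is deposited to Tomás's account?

$2094.26

403(b): $3014.34 × 0.0484 = $145.89
Taxable wages = $3014.34 − $145.89 = $2868.45
State withholding: $2868.45 × 0.021 = $60.24
Federal income tax: $2868.45 × 0.236 = $676.95
Medicare tax: $3014.34 × 0.01 = $30.14
State disability insurance: only $147890.61 − $147205.00 = $685.61 of this check is subject → $685.61 × 0.01 = $6.86
Total deductions = $145.89 + $60.24 + $676.95 + $30.14 + $6.86 = $920.08
Net pay = $3014.34 − $920.08 = $2094.26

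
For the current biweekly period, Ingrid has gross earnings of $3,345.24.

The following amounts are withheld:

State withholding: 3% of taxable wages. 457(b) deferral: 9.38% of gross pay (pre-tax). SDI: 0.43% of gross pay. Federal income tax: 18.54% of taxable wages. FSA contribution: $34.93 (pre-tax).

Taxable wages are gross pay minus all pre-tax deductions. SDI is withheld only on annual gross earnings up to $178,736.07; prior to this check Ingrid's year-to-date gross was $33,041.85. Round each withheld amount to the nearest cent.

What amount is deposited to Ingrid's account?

FSA contribution: $34.93
457(b) deferral: $3,345.24 × 0.0938 = $313.78
Pre-tax total = $34.93 + $313.78 = $348.71
Taxable wages = $3,345.24 − $348.71 = $2,996.53
Federal income tax: $2,996.53 × 0.1854 = $555.56
State withholding: $2,996.53 × 0.03 = $89.90
SDI: cap not yet reached, full $3,345.24 is subject → $3,345.24 × 0.0043 = $14.38
Total deductions = $34.93 + $313.78 + $555.56 + $89.90 + $14.38 = $1,008.55
Net pay = $3,345.24 − $1,008.55 = $2,336.69

$2,336.69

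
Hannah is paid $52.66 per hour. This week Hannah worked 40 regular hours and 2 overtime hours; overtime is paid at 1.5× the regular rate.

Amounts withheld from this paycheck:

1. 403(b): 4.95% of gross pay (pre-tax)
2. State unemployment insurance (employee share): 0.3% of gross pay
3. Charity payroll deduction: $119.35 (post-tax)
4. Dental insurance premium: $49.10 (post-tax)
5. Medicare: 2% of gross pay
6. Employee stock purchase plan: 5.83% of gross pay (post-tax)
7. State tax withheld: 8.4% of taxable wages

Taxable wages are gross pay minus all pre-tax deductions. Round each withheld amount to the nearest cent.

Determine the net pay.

Regular pay: 40 × $52.66 = $2,106.40
Overtime pay: 2 × $52.66 × 1.5 = $157.98
Gross pay = $2,106.40 + $157.98 = $2,264.38
403(b): $2,264.38 × 0.0495 = $112.09
Taxable wages = $2,264.38 − $112.09 = $2,152.29
State tax withheld: $2,152.29 × 0.084 = $180.79
State unemployment insurance (employee share): $2,264.38 × 0.003 = $6.79
Medicare: $2,264.38 × 0.02 = $45.29
Charity payroll deduction: $119.35
Dental insurance premium: $49.10
Employee stock purchase plan: $2,264.38 × 0.0583 = $132.01
Total deductions = $112.09 + $180.79 + $6.79 + $45.29 + $119.35 + $49.10 + $132.01 = $645.42
Net pay = $2,264.38 − $645.42 = $1,618.96

$1,618.96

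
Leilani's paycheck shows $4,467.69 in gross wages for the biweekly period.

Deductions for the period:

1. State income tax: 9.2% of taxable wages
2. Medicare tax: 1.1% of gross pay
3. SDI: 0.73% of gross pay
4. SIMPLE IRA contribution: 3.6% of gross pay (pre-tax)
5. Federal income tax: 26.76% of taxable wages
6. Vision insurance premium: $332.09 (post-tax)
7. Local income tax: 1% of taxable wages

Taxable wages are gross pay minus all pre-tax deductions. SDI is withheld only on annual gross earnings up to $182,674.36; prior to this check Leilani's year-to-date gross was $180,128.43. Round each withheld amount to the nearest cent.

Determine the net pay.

SIMPLE IRA contribution: $4,467.69 × 0.036 = $160.84
Taxable wages = $4,467.69 − $160.84 = $4,306.85
State income tax: $4,306.85 × 0.092 = $396.23
Local income tax: $4,306.85 × 0.01 = $43.07
Federal income tax: $4,306.85 × 0.2676 = $1,152.51
Medicare tax: $4,467.69 × 0.011 = $49.14
SDI: only $182,674.36 − $180,128.43 = $2,545.93 of this check is subject → $2,545.93 × 0.0073 = $18.59
Vision insurance premium: $332.09
Total deductions = $160.84 + $396.23 + $43.07 + $1,152.51 + $49.14 + $18.59 + $332.09 = $2,152.47
Net pay = $4,467.69 − $2,152.47 = $2,315.22

$2,315.22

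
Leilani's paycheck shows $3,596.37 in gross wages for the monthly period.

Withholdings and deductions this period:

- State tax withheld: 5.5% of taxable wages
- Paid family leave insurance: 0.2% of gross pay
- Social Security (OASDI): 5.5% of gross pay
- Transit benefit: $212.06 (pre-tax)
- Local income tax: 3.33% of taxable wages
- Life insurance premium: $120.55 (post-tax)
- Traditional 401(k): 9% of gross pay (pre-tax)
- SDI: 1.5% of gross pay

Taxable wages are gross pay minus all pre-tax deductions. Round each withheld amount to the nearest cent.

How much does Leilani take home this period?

$2,410.89

Traditional 401(k): $3,596.37 × 0.09 = $323.67
Transit benefit: $212.06
Pre-tax total = $323.67 + $212.06 = $535.73
Taxable wages = $3,596.37 − $535.73 = $3,060.64
State tax withheld: $3,060.64 × 0.055 = $168.34
Local income tax: $3,060.64 × 0.0333 = $101.92
Paid family leave insurance: $3,596.37 × 0.002 = $7.19
Social Security (OASDI): $3,596.37 × 0.055 = $197.80
SDI: $3,596.37 × 0.015 = $53.95
Life insurance premium: $120.55
Total deductions = $323.67 + $212.06 + $168.34 + $101.92 + $7.19 + $197.80 + $53.95 + $120.55 = $1,185.48
Net pay = $3,596.37 − $1,185.48 = $2,410.89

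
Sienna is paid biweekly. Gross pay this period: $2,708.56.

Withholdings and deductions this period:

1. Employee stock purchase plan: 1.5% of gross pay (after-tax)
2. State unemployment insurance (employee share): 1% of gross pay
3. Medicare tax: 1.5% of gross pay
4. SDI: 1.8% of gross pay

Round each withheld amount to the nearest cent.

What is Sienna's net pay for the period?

Medicare tax: $2,708.56 × 0.015 = $40.63
State unemployment insurance (employee share): $2,708.56 × 0.01 = $27.09
SDI: $2,708.56 × 0.018 = $48.75
Employee stock purchase plan: $2,708.56 × 0.015 = $40.63
Total deductions = $40.63 + $27.09 + $48.75 + $40.63 = $157.10
Net pay = $2,708.56 − $157.10 = $2,551.46

$2,551.46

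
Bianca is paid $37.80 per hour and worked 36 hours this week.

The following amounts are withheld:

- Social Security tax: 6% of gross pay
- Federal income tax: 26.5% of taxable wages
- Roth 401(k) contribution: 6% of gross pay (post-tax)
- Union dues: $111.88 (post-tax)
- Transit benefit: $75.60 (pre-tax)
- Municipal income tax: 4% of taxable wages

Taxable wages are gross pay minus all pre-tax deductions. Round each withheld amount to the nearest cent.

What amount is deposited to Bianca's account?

$618.03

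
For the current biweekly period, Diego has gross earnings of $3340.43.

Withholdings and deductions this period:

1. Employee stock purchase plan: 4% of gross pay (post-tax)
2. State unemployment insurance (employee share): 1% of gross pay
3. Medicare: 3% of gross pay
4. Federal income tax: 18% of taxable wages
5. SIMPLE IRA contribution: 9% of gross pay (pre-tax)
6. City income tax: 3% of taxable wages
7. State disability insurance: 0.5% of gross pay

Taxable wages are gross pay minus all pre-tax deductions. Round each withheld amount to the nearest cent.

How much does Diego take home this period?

SIMPLE IRA contribution: $3340.43 × 0.09 = $300.64
Taxable wages = $3340.43 − $300.64 = $3039.79
City income tax: $3039.79 × 0.03 = $91.19
Federal income tax: $3039.79 × 0.18 = $547.16
State disability insurance: $3340.43 × 0.005 = $16.70
Medicare: $3340.43 × 0.03 = $100.21
State unemployment insurance (employee share): $3340.43 × 0.01 = $33.40
Employee stock purchase plan: $3340.43 × 0.04 = $133.62
Total deductions = $300.64 + $91.19 + $547.16 + $16.70 + $100.21 + $33.40 + $133.62 = $1222.92
Net pay = $3340.43 − $1222.92 = $2117.51

$2117.51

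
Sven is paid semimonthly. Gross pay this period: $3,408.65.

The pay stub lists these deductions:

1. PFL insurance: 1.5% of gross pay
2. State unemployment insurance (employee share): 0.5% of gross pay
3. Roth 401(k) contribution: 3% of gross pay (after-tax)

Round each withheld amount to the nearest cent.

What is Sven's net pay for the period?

PFL insurance: $3,408.65 × 0.015 = $51.13
State unemployment insurance (employee share): $3,408.65 × 0.005 = $17.04
Roth 401(k) contribution: $3,408.65 × 0.03 = $102.26
Total deductions = $51.13 + $17.04 + $102.26 = $170.43
Net pay = $3,408.65 − $170.43 = $3,238.22

$3,238.22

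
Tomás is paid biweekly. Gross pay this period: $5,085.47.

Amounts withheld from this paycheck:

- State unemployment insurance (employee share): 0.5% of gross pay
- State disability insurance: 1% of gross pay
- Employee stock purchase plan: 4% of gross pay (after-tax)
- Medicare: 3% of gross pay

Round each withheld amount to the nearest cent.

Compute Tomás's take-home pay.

$4,653.21

State unemployment insurance (employee share): $5,085.47 × 0.005 = $25.43
State disability insurance: $5,085.47 × 0.01 = $50.85
Medicare: $5,085.47 × 0.03 = $152.56
Employee stock purchase plan: $5,085.47 × 0.04 = $203.42
Total deductions = $25.43 + $50.85 + $152.56 + $203.42 = $432.26
Net pay = $5,085.47 − $432.26 = $4,653.21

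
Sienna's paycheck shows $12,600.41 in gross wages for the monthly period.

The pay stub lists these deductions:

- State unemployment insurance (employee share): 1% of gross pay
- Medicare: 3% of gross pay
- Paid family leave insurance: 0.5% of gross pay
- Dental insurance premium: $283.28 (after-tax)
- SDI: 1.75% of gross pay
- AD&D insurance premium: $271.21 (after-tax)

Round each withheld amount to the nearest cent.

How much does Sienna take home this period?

Paid family leave insurance: $12,600.41 × 0.005 = $63.00
Medicare: $12,600.41 × 0.03 = $378.01
State unemployment insurance (employee share): $12,600.41 × 0.01 = $126.00
SDI: $12,600.41 × 0.0175 = $220.51
AD&D insurance premium: $271.21
Dental insurance premium: $283.28
Total deductions = $63.00 + $378.01 + $126.00 + $220.51 + $271.21 + $283.28 = $1,342.01
Net pay = $12,600.41 − $1,342.01 = $11,258.40

$11,258.40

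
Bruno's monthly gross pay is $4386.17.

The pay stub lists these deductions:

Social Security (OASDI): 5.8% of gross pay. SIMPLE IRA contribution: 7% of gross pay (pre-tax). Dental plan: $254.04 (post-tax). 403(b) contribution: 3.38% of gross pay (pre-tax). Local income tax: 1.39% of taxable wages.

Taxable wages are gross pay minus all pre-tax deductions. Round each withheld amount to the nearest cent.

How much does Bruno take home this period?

SIMPLE IRA contribution: $4386.17 × 0.07 = $307.03
403(b) contribution: $4386.17 × 0.0338 = $148.25
Pre-tax total = $307.03 + $148.25 = $455.28
Taxable wages = $4386.17 − $455.28 = $3930.89
Local income tax: $3930.89 × 0.0139 = $54.64
Social Security (OASDI): $4386.17 × 0.058 = $254.40
Dental plan: $254.04
Total deductions = $307.03 + $148.25 + $54.64 + $254.40 + $254.04 = $1018.36
Net pay = $4386.17 − $1018.36 = $3367.81

$3367.81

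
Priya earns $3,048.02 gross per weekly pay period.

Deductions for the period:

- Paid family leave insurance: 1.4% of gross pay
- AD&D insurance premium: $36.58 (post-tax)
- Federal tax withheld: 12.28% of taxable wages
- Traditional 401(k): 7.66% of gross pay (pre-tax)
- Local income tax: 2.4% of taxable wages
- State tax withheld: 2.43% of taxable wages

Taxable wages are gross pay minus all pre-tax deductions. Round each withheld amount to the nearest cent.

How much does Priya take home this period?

Traditional 401(k): $3,048.02 × 0.0766 = $233.48
Taxable wages = $3,048.02 − $233.48 = $2,814.54
Federal tax withheld: $2,814.54 × 0.1228 = $345.63
State tax withheld: $2,814.54 × 0.0243 = $68.39
Local income tax: $2,814.54 × 0.024 = $67.55
Paid family leave insurance: $3,048.02 × 0.014 = $42.67
AD&D insurance premium: $36.58
Total deductions = $233.48 + $345.63 + $68.39 + $67.55 + $42.67 + $36.58 = $794.30
Net pay = $3,048.02 − $794.30 = $2,253.72

$2,253.72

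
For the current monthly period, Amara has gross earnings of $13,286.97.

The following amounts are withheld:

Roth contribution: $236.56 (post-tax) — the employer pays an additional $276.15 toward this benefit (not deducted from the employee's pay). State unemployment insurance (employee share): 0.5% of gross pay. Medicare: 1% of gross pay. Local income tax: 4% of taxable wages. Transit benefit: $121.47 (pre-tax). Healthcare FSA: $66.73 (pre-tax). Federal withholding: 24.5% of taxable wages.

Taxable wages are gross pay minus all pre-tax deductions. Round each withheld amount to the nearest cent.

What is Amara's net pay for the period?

$8,929.76

Transit benefit: $121.47
Healthcare FSA: $66.73
Pre-tax total = $121.47 + $66.73 = $188.20
Taxable wages = $13,286.97 − $188.20 = $13,098.77
Federal withholding: $13,098.77 × 0.245 = $3,209.20
Local income tax: $13,098.77 × 0.04 = $523.95
State unemployment insurance (employee share): $13,286.97 × 0.005 = $66.43
Medicare: $13,286.97 × 0.01 = $132.87
Roth contribution: $236.56
(Employer's $276.15 toward Roth contribution is not withheld from the employee.)
Total deductions = $121.47 + $66.73 + $3,209.20 + $523.95 + $66.43 + $132.87 + $236.56 = $4,357.21
Net pay = $13,286.97 − $4,357.21 = $8,929.76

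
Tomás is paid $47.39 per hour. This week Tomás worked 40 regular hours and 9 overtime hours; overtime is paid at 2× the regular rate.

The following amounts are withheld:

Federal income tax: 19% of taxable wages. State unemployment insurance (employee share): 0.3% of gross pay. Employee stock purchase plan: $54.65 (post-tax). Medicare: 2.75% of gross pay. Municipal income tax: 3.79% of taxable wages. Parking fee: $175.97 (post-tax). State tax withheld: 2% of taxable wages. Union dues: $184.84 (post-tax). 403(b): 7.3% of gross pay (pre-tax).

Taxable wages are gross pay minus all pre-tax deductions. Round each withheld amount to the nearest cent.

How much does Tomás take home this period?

Regular pay: 40 × $47.39 = $1895.60
Overtime pay: 9 × $47.39 × 2 = $853.02
Gross pay = $1895.60 + $853.02 = $2748.62
403(b): $2748.62 × 0.073 = $200.65
Taxable wages = $2748.62 − $200.65 = $2547.97
Municipal income tax: $2547.97 × 0.0379 = $96.57
Federal income tax: $2547.97 × 0.19 = $484.11
State tax withheld: $2547.97 × 0.02 = $50.96
Medicare: $2748.62 × 0.0275 = $75.59
State unemployment insurance (employee share): $2748.62 × 0.003 = $8.25
Union dues: $184.84
Parking fee: $175.97
Employee stock purchase plan: $54.65
Total deductions = $200.65 + $96.57 + $484.11 + $50.96 + $75.59 + $8.25 + $184.84 + $175.97 + $54.65 = $1331.59
Net pay = $2748.62 − $1331.59 = $1417.03

$1417.03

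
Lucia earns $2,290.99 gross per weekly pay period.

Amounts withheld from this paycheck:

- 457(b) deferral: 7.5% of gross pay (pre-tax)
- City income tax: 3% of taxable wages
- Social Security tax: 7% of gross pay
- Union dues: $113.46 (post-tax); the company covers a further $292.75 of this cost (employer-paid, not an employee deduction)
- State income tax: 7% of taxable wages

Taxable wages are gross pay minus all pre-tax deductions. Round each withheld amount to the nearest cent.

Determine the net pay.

$1,633.42

457(b) deferral: $2,290.99 × 0.075 = $171.82
Taxable wages = $2,290.99 − $171.82 = $2,119.17
State income tax: $2,119.17 × 0.07 = $148.34
City income tax: $2,119.17 × 0.03 = $63.58
Social Security tax: $2,290.99 × 0.07 = $160.37
Union dues: $113.46
(Employer's $292.75 toward union dues is not withheld from the employee.)
Total deductions = $171.82 + $148.34 + $63.58 + $160.37 + $113.46 = $657.57
Net pay = $2,290.99 − $657.57 = $1,633.42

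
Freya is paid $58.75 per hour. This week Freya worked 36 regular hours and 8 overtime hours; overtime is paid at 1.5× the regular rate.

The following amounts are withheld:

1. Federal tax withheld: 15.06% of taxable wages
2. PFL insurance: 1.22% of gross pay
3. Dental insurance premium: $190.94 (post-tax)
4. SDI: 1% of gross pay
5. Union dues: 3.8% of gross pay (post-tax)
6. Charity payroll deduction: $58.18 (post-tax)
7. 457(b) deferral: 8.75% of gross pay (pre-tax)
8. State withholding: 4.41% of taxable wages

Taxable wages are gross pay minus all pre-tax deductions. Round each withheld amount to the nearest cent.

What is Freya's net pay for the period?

Regular pay: 36 × $58.75 = $2,115.00
Overtime pay: 8 × $58.75 × 1.5 = $705.00
Gross pay = $2,115.00 + $705.00 = $2,820.00
457(b) deferral: $2,820.00 × 0.0875 = $246.75
Taxable wages = $2,820.00 − $246.75 = $2,573.25
State withholding: $2,573.25 × 0.0441 = $113.48
Federal tax withheld: $2,573.25 × 0.1506 = $387.53
SDI: $2,820.00 × 0.01 = $28.20
PFL insurance: $2,820.00 × 0.0122 = $34.40
Union dues: $2,820.00 × 0.038 = $107.16
Charity payroll deduction: $58.18
Dental insurance premium: $190.94
Total deductions = $246.75 + $113.48 + $387.53 + $28.20 + $34.40 + $107.16 + $58.18 + $190.94 = $1,166.64
Net pay = $2,820.00 − $1,166.64 = $1,653.36

$1,653.36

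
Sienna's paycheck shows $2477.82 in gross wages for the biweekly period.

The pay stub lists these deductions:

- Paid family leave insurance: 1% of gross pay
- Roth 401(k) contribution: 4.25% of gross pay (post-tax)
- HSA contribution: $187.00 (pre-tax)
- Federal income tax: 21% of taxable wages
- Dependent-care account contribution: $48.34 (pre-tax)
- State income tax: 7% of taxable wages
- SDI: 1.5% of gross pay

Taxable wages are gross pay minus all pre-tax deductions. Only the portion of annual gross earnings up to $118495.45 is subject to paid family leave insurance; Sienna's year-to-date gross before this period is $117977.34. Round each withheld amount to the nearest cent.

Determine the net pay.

$1466.93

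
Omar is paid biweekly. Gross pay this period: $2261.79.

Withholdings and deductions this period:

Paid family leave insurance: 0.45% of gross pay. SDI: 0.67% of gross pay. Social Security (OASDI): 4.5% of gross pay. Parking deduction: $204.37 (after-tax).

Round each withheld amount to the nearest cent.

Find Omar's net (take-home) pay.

$1930.31

SDI: $2261.79 × 0.0067 = $15.15
Paid family leave insurance: $2261.79 × 0.0045 = $10.18
Social Security (OASDI): $2261.79 × 0.045 = $101.78
Parking deduction: $204.37
Total deductions = $15.15 + $10.18 + $101.78 + $204.37 = $331.48
Net pay = $2261.79 − $331.48 = $1930.31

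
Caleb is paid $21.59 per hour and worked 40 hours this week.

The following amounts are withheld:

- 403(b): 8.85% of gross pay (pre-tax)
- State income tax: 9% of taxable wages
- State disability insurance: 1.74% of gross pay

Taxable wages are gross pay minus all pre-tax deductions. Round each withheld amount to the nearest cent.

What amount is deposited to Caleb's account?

Gross pay: 40 × $21.59 = $863.60
403(b): $863.60 × 0.0885 = $76.43
Taxable wages = $863.60 − $76.43 = $787.17
State income tax: $787.17 × 0.09 = $70.85
State disability insurance: $863.60 × 0.0174 = $15.03
Total deductions = $76.43 + $70.85 + $15.03 = $162.31
Net pay = $863.60 − $162.31 = $701.29

$701.29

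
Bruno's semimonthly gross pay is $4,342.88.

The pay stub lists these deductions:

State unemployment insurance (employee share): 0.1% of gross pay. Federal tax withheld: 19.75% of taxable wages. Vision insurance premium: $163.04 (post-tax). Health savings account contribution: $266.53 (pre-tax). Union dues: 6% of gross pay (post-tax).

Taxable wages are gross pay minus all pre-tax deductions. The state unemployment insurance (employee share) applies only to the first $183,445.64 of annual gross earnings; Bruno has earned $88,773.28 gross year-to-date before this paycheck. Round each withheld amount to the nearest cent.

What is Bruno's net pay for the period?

$2,843.32

Health savings account contribution: $266.53
Taxable wages = $4,342.88 − $266.53 = $4,076.35
Federal tax withheld: $4,076.35 × 0.1975 = $805.08
State unemployment insurance (employee share): cap not yet reached, full $4,342.88 is subject → $4,342.88 × 0.001 = $4.34
Union dues: $4,342.88 × 0.06 = $260.57
Vision insurance premium: $163.04
Total deductions = $266.53 + $805.08 + $4.34 + $260.57 + $163.04 = $1,499.56
Net pay = $4,342.88 − $1,499.56 = $2,843.32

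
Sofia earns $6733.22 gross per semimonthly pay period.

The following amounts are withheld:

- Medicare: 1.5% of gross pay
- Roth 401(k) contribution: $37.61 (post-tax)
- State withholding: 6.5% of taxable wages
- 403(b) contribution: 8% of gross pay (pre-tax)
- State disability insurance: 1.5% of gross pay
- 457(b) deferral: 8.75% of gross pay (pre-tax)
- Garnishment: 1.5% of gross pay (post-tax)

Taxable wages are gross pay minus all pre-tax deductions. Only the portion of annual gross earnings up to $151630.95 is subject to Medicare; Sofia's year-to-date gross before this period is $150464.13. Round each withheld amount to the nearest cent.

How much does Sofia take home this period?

457(b) deferral: $6733.22 × 0.0875 = $589.16
403(b) contribution: $6733.22 × 0.08 = $538.66
Pre-tax total = $589.16 + $538.66 = $1127.82
Taxable wages = $6733.22 − $1127.82 = $5605.40
State withholding: $5605.40 × 0.065 = $364.35
Medicare: only $151630.95 − $150464.13 = $1166.82 of this check is subject → $1166.82 × 0.015 = $17.50
State disability insurance: $6733.22 × 0.015 = $101.00
Roth 401(k) contribution: $37.61
Garnishment: $6733.22 × 0.015 = $101.00
Total deductions = $589.16 + $538.66 + $364.35 + $17.50 + $101.00 + $37.61 + $101.00 = $1749.28
Net pay = $6733.22 − $1749.28 = $4983.94

$4983.94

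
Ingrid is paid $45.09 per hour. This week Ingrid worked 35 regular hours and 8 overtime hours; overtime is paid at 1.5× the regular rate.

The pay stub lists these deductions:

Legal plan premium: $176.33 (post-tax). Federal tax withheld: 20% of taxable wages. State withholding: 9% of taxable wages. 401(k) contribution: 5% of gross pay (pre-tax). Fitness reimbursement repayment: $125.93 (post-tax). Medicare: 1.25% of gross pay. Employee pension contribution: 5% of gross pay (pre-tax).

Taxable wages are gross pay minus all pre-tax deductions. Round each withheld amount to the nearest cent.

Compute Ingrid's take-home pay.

$1025.44

Regular pay: 35 × $45.09 = $1578.15
Overtime pay: 8 × $45.09 × 1.5 = $541.08
Gross pay = $1578.15 + $541.08 = $2119.23
401(k) contribution: $2119.23 × 0.05 = $105.96
Employee pension contribution: $2119.23 × 0.05 = $105.96
Pre-tax total = $105.96 + $105.96 = $211.92
Taxable wages = $2119.23 − $211.92 = $1907.31
State withholding: $1907.31 × 0.09 = $171.66
Federal tax withheld: $1907.31 × 0.2 = $381.46
Medicare: $2119.23 × 0.0125 = $26.49
Legal plan premium: $176.33
Fitness reimbursement repayment: $125.93
Total deductions = $105.96 + $105.96 + $171.66 + $381.46 + $26.49 + $176.33 + $125.93 = $1093.79
Net pay = $2119.23 − $1093.79 = $1025.44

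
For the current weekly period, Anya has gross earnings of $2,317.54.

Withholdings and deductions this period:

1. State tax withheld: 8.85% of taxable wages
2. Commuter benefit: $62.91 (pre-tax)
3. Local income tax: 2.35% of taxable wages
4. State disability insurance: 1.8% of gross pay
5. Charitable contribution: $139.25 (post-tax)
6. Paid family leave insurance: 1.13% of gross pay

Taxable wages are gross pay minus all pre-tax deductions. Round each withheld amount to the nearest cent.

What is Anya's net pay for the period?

$1,794.96

Commuter benefit: $62.91
Taxable wages = $2,317.54 − $62.91 = $2,254.63
Local income tax: $2,254.63 × 0.0235 = $52.98
State tax withheld: $2,254.63 × 0.0885 = $199.53
Paid family leave insurance: $2,317.54 × 0.0113 = $26.19
State disability insurance: $2,317.54 × 0.018 = $41.72
Charitable contribution: $139.25
Total deductions = $62.91 + $52.98 + $199.53 + $26.19 + $41.72 + $139.25 = $522.58
Net pay = $2,317.54 − $522.58 = $1,794.96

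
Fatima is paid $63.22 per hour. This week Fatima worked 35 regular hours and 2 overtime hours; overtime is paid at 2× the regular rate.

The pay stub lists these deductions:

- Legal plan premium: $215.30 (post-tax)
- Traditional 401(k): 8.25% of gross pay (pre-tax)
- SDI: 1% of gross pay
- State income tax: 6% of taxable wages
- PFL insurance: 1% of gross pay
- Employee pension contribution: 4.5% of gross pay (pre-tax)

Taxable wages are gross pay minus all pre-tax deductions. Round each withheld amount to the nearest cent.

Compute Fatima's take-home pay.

$1,757.53

Regular pay: 35 × $63.22 = $2,212.70
Overtime pay: 2 × $63.22 × 2 = $252.88
Gross pay = $2,212.70 + $252.88 = $2,465.58
Traditional 401(k): $2,465.58 × 0.0825 = $203.41
Employee pension contribution: $2,465.58 × 0.045 = $110.95
Pre-tax total = $203.41 + $110.95 = $314.36
Taxable wages = $2,465.58 − $314.36 = $2,151.22
State income tax: $2,151.22 × 0.06 = $129.07
SDI: $2,465.58 × 0.01 = $24.66
PFL insurance: $2,465.58 × 0.01 = $24.66
Legal plan premium: $215.30
Total deductions = $203.41 + $110.95 + $129.07 + $24.66 + $24.66 + $215.30 = $708.05
Net pay = $2,465.58 − $708.05 = $1,757.53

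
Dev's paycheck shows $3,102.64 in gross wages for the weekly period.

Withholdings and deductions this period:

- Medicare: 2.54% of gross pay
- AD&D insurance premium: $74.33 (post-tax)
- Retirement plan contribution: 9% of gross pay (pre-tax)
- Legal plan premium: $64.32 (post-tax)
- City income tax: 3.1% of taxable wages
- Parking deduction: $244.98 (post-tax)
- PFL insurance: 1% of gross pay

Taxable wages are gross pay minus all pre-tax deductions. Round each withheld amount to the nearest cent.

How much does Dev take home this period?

Retirement plan contribution: $3,102.64 × 0.09 = $279.24
Taxable wages = $3,102.64 − $279.24 = $2,823.40
City income tax: $2,823.40 × 0.031 = $87.53
Medicare: $3,102.64 × 0.0254 = $78.81
PFL insurance: $3,102.64 × 0.01 = $31.03
Parking deduction: $244.98
AD&D insurance premium: $74.33
Legal plan premium: $64.32
Total deductions = $279.24 + $87.53 + $78.81 + $31.03 + $244.98 + $74.33 + $64.32 = $860.24
Net pay = $3,102.64 − $860.24 = $2,242.40

$2,242.40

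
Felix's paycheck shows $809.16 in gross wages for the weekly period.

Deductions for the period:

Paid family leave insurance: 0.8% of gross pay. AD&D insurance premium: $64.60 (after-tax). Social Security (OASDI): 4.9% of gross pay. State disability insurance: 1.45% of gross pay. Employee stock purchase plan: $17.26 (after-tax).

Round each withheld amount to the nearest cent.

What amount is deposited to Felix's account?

State disability insurance: $809.16 × 0.0145 = $11.73
Paid family leave insurance: $809.16 × 0.008 = $6.47
Social Security (OASDI): $809.16 × 0.049 = $39.65
Employee stock purchase plan: $17.26
AD&D insurance premium: $64.60
Total deductions = $11.73 + $6.47 + $39.65 + $17.26 + $64.60 = $139.71
Net pay = $809.16 − $139.71 = $669.45

$669.45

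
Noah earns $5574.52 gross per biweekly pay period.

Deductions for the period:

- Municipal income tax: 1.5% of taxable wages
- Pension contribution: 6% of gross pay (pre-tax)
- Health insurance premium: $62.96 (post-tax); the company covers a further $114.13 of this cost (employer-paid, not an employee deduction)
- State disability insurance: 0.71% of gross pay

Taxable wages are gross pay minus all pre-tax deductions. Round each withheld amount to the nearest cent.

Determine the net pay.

Pension contribution: $5574.52 × 0.06 = $334.47
Taxable wages = $5574.52 − $334.47 = $5240.05
Municipal income tax: $5240.05 × 0.015 = $78.60
State disability insurance: $5574.52 × 0.0071 = $39.58
Health insurance premium: $62.96
(Employer's $114.13 toward health insurance premium is not withheld from the employee.)
Total deductions = $334.47 + $78.60 + $39.58 + $62.96 = $515.61
Net pay = $5574.52 − $515.61 = $5058.91

$5058.91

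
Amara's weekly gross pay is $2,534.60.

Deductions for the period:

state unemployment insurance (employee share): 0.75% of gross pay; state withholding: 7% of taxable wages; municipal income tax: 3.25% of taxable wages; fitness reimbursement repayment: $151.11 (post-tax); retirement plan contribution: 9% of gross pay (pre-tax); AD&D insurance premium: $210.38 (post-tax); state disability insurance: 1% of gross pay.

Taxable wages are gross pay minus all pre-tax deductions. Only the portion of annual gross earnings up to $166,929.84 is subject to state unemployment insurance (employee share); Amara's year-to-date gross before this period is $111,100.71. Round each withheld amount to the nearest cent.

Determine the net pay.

Retirement plan contribution: $2,534.60 × 0.09 = $228.11
Taxable wages = $2,534.60 − $228.11 = $2,306.49
Municipal income tax: $2,306.49 × 0.0325 = $74.96
State withholding: $2,306.49 × 0.07 = $161.45
State disability insurance: $2,534.60 × 0.01 = $25.35
State unemployment insurance (employee share): cap not yet reached, full $2,534.60 is subject → $2,534.60 × 0.0075 = $19.01
AD&D insurance premium: $210.38
Fitness reimbursement repayment: $151.11
Total deductions = $228.11 + $74.96 + $161.45 + $25.35 + $19.01 + $210.38 + $151.11 = $870.37
Net pay = $2,534.60 − $870.37 = $1,664.23

$1,664.23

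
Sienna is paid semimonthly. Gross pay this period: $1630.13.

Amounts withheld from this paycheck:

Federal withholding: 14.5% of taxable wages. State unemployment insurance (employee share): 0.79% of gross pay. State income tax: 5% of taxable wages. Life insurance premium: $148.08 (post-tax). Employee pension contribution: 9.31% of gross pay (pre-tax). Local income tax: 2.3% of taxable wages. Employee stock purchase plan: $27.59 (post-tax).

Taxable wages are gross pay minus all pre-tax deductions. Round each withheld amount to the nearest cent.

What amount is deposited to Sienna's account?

$967.53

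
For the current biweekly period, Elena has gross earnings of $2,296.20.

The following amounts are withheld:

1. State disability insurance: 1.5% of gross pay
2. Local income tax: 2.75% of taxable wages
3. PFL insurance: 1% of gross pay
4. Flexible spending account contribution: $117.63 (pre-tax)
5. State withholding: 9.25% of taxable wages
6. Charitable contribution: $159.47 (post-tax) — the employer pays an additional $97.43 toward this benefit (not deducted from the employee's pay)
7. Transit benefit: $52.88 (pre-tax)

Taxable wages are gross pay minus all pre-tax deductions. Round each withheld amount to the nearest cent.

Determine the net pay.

$1,653.73

Flexible spending account contribution: $117.63
Transit benefit: $52.88
Pre-tax total = $117.63 + $52.88 = $170.51
Taxable wages = $2,296.20 − $170.51 = $2,125.69
Local income tax: $2,125.69 × 0.0275 = $58.46
State withholding: $2,125.69 × 0.0925 = $196.63
State disability insurance: $2,296.20 × 0.015 = $34.44
PFL insurance: $2,296.20 × 0.01 = $22.96
Charitable contribution: $159.47
(Employer's $97.43 toward charitable contribution is not withheld from the employee.)
Total deductions = $117.63 + $52.88 + $58.46 + $196.63 + $34.44 + $22.96 + $159.47 = $642.47
Net pay = $2,296.20 − $642.47 = $1,653.73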